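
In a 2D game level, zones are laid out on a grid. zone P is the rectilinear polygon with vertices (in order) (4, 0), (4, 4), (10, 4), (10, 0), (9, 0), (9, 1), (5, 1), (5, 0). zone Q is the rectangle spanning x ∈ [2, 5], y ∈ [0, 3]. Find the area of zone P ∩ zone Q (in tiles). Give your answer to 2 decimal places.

3.00

The intersection is the polygon with vertices (4,3), (5,3), (5,1), (5,0), (4,0).
By the shoelace formula its area is 3.00.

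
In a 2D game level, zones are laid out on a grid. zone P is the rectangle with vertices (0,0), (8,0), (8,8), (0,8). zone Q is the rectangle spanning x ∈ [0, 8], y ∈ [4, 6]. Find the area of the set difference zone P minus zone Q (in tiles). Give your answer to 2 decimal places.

|zone P∩zone Q|: x∈[0,8], y∈[4,6] → 8·2 = 16.
|zone P| = 64.
|zone P ∖ zone Q| = |zone P| − |zone P∩zone Q| = 64 − 16 = 48.00.

48.00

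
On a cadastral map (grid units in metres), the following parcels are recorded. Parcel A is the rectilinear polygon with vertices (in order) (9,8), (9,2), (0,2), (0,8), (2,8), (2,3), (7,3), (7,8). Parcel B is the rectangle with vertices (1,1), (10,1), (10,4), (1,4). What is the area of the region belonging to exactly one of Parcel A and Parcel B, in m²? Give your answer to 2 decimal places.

34.00

|Parcel A| = 29, |Parcel B| = 27, |Parcel A∩Parcel B| = 11.
|Parcel A △ Parcel B| = |Parcel A| + |Parcel B| − 2·|Parcel A∩Parcel B| = 29 + 27 − 22 = 34.00.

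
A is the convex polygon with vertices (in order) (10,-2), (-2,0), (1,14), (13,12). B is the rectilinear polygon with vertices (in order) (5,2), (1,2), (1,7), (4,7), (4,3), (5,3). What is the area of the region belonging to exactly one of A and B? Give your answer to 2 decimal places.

158.00

|A| = 174, |B| = 16, |A∩B| = 16.
|A △ B| = |A| + |B| − 2·|A∩B| = 174 + 16 − 32 = 158.00.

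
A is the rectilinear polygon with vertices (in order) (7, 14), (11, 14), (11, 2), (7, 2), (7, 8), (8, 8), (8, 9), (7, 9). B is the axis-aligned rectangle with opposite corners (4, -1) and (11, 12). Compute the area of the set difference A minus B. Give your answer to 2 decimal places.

8.00

|A| = 47, |A∩B| = 39.
|A ∖ B| = |A| − |A∩B| = 47 − 39 = 8.00.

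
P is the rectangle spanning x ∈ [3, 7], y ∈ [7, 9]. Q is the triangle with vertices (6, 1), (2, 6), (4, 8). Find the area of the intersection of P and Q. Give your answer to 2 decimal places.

The intersection is the polygon with vertices (3,7), (4,8), (4.286,7).
By the shoelace formula its area is 0.64.

0.64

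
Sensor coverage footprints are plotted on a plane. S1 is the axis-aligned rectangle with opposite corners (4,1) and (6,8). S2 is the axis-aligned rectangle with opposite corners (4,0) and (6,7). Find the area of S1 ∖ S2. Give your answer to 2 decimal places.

|S1∩S2|: x∈[4,6], y∈[1,7] → 2·6 = 12.
|S1| = 14.
|S1 ∖ S2| = |S1| − |S1∩S2| = 14 − 12 = 2.00.

2.00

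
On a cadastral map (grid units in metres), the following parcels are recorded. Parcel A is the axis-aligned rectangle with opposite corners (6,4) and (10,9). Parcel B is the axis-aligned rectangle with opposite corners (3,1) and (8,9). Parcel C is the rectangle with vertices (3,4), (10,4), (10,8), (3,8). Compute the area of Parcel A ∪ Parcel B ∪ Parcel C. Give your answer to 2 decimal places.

50.00

By inclusion–exclusion:
Individual areas: |Parcel A| = 20, |Parcel B| = 40, |Parcel C| = 28.
|Parcel A∩Parcel B|: x∈[6,8], y∈[4,9] → 2·5 = 10.
|Parcel A∩Parcel C|: x∈[6,10], y∈[4,8] → 4·4 = 16.
|Parcel B∩Parcel C|: x∈[3,8], y∈[4,8] → 5·4 = 20.
|Parcel A∩Parcel B∩Parcel C| = 8.
|Parcel A ∪ Parcel B ∪ Parcel C| = 88 − 46 + 8 = 50.00.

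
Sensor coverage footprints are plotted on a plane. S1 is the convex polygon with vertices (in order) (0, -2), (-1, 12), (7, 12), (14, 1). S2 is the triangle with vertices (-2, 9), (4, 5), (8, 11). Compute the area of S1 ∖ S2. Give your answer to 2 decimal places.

118.20

|S1| = 143.5, |S1∩S2| = 25.2995.
|S1 ∖ S2| = |S1| − |S1∩S2| = 143.5 − 25.2995 = 118.20.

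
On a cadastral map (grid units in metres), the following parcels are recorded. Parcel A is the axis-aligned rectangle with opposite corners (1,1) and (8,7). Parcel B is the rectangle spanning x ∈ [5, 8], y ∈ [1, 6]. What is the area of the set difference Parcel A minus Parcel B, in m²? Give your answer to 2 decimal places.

|Parcel A∩Parcel B|: x∈[5,8], y∈[1,6] → 3·5 = 15.
|Parcel A| = 42.
|Parcel A ∖ Parcel B| = |Parcel A| − |Parcel A∩Parcel B| = 42 − 15 = 27.00.

27.00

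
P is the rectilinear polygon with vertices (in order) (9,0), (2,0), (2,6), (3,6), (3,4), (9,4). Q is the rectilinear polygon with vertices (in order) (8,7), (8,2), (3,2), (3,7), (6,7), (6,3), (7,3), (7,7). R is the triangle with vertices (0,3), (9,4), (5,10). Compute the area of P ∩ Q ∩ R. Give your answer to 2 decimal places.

1.67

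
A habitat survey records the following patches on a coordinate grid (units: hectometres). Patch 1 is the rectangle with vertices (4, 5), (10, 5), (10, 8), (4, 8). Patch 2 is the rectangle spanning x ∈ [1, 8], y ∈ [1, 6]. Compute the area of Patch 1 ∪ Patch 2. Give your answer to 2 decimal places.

49.00

By inclusion–exclusion:
Individual areas: |Patch 1| = 18, |Patch 2| = 35.
|Patch 1∩Patch 2|: x∈[4,8], y∈[5,6] → 4·1 = 4.
|Patch 1 ∪ Patch 2| = 53 − 4 = 49.00.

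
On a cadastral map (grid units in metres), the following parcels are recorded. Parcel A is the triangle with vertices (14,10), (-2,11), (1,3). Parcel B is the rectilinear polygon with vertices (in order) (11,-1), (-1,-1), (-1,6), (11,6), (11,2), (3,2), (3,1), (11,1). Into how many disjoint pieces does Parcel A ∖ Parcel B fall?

1

Parcel A ∖ Parcel B is a single connected region.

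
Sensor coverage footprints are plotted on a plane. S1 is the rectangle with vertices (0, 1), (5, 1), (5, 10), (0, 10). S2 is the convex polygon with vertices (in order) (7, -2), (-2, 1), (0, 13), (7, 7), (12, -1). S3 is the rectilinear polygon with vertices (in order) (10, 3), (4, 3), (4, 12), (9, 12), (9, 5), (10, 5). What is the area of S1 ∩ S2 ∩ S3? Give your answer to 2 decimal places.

The intersection is the polygon with vertices (5,8.714), (5,3), (4,3), (4,9.571).
By the shoelace formula its area is 6.14.

6.14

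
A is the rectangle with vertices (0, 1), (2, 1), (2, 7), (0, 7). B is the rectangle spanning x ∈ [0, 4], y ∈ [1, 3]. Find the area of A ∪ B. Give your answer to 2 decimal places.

16.00

By inclusion–exclusion:
Individual areas: |A| = 12, |B| = 8.
|A∩B|: x∈[0,2], y∈[1,3] → 2·2 = 4.
|A ∪ B| = 20 − 4 = 16.00.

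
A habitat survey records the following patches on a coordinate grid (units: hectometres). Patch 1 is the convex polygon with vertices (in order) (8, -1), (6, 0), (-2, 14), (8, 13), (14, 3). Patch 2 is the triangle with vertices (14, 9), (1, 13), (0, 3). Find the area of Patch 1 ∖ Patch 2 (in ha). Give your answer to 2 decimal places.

|Patch 1| = 122, |Patch 1∩Patch 2| = 51.8294.
|Patch 1 ∖ Patch 2| = |Patch 1| − |Patch 1∩Patch 2| = 122 − 51.8294 = 70.17.

70.17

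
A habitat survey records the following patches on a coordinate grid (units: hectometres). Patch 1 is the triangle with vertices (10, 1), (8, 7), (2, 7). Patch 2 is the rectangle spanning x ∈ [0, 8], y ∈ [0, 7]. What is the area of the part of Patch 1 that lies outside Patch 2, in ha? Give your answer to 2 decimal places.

|Patch 1| = 18, |Patch 1∩Patch 2| = 13.5.
|Patch 1 ∖ Patch 2| = |Patch 1| − |Patch 1∩Patch 2| = 18 − 13.5 = 4.50.

4.50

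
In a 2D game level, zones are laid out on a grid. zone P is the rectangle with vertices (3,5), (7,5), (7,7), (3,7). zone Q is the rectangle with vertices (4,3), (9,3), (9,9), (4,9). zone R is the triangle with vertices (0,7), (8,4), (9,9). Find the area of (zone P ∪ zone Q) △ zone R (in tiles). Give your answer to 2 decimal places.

|zone P ∪ zone Q| = 32.
|(zone P ∪ zone Q) ∩ zone R| = 18.0347.
|(zone P ∪ zone Q) △ zone R| = 32 + 21.5 − 36.0694 = 17.43.

17.43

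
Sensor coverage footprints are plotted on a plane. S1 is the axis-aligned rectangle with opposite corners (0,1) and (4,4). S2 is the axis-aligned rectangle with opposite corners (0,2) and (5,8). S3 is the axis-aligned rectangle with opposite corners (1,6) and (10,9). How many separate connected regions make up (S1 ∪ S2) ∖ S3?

1

(S1 ∪ S2) ∖ S3 is a single connected region.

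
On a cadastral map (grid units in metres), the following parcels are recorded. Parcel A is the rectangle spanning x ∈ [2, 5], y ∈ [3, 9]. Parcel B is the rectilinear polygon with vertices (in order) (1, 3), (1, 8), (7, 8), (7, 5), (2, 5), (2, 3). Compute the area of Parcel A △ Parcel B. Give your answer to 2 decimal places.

20.00

|Parcel A| = 18, |Parcel B| = 20, |Parcel A∩Parcel B| = 9.
|Parcel A △ Parcel B| = |Parcel A| + |Parcel B| − 2·|Parcel A∩Parcel B| = 18 + 20 − 18 = 20.00.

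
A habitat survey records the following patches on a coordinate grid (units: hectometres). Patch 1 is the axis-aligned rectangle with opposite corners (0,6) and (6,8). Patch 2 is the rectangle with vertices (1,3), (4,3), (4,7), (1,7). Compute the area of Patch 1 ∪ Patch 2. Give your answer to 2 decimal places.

21.00

By inclusion–exclusion:
Individual areas: |Patch 1| = 12, |Patch 2| = 12.
|Patch 1∩Patch 2|: x∈[1,4], y∈[6,7] → 3·1 = 3.
|Patch 1 ∪ Patch 2| = 24 − 3 = 21.00.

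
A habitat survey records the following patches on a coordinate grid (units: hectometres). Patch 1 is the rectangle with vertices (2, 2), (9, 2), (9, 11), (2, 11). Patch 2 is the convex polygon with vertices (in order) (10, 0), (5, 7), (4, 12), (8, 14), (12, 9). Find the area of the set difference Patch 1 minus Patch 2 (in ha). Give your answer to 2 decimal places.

|Patch 1| = 63, |Patch 1∩Patch 2| = 28.6714.
|Patch 1 ∖ Patch 2| = |Patch 1| − |Patch 1∩Patch 2| = 63 − 28.6714 = 34.33.

34.33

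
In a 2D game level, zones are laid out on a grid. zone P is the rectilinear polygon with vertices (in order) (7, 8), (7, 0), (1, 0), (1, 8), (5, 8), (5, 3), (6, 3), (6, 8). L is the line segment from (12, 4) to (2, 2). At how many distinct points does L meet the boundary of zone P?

1

The segment meets the boundary at (7,3).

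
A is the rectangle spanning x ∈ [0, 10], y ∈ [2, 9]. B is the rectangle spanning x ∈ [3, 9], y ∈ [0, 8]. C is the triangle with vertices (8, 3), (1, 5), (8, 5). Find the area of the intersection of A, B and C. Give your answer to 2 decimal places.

The intersection is the polygon with vertices (3,5), (8,5), (8,3), (3,4.429).
By the shoelace formula its area is 6.43.

6.43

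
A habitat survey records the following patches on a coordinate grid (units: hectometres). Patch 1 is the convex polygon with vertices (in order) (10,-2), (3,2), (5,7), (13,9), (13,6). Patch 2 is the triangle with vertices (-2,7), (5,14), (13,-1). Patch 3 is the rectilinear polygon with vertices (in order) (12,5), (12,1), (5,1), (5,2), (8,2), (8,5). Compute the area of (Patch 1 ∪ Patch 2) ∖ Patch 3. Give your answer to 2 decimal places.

97.72

|Patch 1 ∪ Patch 2| = 116.0604.
|(Patch 1 ∪ Patch 2) ∩ Patch 3| = 18.3388.
|(Patch 1 ∪ Patch 2) ∖ Patch 3| = 116.0604 − 18.3388 = 97.72.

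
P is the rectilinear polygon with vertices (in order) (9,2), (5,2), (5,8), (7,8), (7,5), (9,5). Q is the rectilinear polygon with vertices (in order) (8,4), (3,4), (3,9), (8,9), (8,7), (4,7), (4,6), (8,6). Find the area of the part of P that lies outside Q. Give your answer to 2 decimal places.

11.00

|P| = 18, |P∩Q| = 7.
|P ∖ Q| = |P| − |P∩Q| = 18 − 7 = 11.00.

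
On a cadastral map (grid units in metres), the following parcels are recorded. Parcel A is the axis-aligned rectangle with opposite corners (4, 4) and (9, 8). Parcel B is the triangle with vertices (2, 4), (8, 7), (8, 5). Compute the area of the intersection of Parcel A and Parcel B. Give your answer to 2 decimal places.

The intersection is the polygon with vertices (4,5), (8,7), (8,5), (4,4.333).
By the shoelace formula its area is 5.33.

5.33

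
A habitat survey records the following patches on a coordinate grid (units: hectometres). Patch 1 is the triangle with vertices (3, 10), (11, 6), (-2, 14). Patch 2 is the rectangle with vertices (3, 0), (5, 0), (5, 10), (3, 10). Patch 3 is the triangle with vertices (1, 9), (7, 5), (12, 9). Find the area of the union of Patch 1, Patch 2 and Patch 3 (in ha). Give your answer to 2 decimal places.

By inclusion–exclusion:
Individual areas: |Patch 1| = 6, |Patch 2| = 20, |Patch 3| = 22.
|Patch 1∩Patch 2| = 0.9231.
|Patch 1∩Patch 3| = 1.5357.
|Patch 2∩Patch 3| = 4.
|Patch 1∩Patch 2∩Patch 3| = 0.
|Patch 1 ∪ Patch 2 ∪ Patch 3| = 48 − 6.4588 + 0 = 41.54.

41.54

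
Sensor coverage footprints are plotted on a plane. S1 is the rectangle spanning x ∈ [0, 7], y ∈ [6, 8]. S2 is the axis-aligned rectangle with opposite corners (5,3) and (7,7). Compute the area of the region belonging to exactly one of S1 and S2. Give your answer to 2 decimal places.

18.00

|S1∩S2|: x∈[5,7], y∈[6,7] → 2·1 = 2.
|S1 △ S2| = |S1| + |S2| − 2·|S1∩S2| = 14 + 8 − 4 = 18.00.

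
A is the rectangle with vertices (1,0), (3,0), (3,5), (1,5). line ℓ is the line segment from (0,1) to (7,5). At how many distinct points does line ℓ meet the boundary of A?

The segment meets the boundary at (3,2.714), (1,1.571).

2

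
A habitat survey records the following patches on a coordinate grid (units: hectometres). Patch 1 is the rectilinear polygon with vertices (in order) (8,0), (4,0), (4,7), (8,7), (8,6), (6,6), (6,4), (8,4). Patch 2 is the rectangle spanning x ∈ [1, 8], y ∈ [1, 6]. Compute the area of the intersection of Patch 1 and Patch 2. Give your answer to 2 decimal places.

16.00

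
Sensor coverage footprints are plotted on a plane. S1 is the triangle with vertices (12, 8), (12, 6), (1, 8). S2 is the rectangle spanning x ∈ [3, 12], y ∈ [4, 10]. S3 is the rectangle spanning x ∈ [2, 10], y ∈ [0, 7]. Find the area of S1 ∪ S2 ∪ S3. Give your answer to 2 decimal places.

By inclusion–exclusion:
Individual areas: |S1| = 11, |S2| = 54, |S3| = 56.
|S1∩S2| = 10.6364.
|S1∩S3| = 1.1136.
|S2∩S3|: x∈[3,10], y∈[4,7] → 7·3 = 21.
|S1∩S2∩S3| = 1.1136.
|S1 ∪ S2 ∪ S3| = 121 − 32.75 + 1.1136 = 89.36.

89.36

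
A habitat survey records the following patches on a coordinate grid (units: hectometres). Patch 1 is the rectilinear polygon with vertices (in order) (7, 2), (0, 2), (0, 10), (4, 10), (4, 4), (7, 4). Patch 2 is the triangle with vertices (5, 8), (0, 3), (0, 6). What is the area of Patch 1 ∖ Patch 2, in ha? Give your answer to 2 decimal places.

|Patch 1| = 38, |Patch 1∩Patch 2| = 7.2.
|Patch 1 ∖ Patch 2| = |Patch 1| − |Patch 1∩Patch 2| = 38 − 7.2 = 30.80.

30.80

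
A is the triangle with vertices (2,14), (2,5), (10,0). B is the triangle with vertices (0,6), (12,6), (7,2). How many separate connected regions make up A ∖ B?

A ∖ B splits into 2 disjoint pieces (area 18.2857, area 3.1373).

2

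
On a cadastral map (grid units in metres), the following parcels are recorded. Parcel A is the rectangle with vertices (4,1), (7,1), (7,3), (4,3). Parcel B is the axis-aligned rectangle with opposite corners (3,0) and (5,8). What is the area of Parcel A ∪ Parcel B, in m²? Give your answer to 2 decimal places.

20.00

By inclusion–exclusion:
Individual areas: |Parcel A| = 6, |Parcel B| = 16.
|Parcel A∩Parcel B|: x∈[4,5], y∈[1,3] → 1·2 = 2.
|Parcel A ∪ Parcel B| = 22 − 2 = 20.00.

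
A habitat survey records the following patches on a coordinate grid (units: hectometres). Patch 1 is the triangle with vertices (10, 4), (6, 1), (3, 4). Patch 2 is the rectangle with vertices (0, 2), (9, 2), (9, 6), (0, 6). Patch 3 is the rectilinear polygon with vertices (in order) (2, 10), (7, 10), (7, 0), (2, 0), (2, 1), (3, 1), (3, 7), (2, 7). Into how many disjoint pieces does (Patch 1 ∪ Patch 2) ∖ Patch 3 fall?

2

(Patch 1 ∪ Patch 2) ∖ Patch 3 splits into 2 disjoint pieces (area 8.4167, area 12).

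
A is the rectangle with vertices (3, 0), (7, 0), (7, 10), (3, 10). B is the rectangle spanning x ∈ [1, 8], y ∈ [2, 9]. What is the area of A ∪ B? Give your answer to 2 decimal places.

By inclusion–exclusion:
Individual areas: |A| = 40, |B| = 49.
|A∩B|: x∈[3,7], y∈[2,9] → 4·7 = 28.
|A ∪ B| = 89 − 28 = 61.00.

61.00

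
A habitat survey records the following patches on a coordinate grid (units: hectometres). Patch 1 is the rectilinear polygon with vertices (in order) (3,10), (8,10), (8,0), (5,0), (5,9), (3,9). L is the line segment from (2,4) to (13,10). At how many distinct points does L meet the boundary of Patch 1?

The segment meets the boundary at (8,7.273), (5,5.636).

2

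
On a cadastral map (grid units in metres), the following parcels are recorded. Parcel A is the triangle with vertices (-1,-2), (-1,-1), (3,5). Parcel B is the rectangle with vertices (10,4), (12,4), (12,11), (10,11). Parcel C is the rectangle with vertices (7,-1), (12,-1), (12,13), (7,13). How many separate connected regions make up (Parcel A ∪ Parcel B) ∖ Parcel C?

(Parcel A ∪ Parcel B) ∖ Parcel C is a single connected region.

1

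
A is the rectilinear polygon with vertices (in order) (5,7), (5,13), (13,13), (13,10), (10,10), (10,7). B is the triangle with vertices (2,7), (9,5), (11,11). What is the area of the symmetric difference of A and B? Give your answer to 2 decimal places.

|A| = 39, |B| = 23, |A∩B| = 12.6667.
|A △ B| = |A| + |B| − 2·|A∩B| = 39 + 23 − 25.3333 = 36.67.

36.67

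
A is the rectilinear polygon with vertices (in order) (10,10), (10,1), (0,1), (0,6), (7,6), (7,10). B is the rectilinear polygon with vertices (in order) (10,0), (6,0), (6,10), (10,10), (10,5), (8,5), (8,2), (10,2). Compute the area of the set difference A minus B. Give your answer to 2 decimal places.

|A| = 62, |A∩B| = 26.
|A ∖ B| = |A| − |A∩B| = 62 − 26 = 36.00.

36.00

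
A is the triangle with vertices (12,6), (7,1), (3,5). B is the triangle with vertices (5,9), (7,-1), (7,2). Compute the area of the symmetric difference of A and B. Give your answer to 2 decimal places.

19.16

|A| = 20, |B| = 3, |A∩B| = 1.9201.
|A △ B| = |A| + |B| − 2·|A∩B| = 20 + 3 − 3.8401 = 19.16.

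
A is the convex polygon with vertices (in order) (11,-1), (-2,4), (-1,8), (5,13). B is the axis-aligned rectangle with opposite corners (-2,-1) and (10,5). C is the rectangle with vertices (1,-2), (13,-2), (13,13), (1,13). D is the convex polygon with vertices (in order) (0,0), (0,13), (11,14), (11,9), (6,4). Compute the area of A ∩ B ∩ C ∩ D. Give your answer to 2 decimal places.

11.57

The intersection is the polygon with vertices (1,2.846), (1,5), (7,5), (6,4), (3.073,2.049).
By the shoelace formula its area is 11.57.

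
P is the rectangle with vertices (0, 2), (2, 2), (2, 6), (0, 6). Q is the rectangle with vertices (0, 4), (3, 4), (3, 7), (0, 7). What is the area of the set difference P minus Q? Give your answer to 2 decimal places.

4.00

|P∩Q|: x∈[0,2], y∈[4,6] → 2·2 = 4.
|P| = 8.
|P ∖ Q| = |P| − |P∩Q| = 8 − 4 = 4.00.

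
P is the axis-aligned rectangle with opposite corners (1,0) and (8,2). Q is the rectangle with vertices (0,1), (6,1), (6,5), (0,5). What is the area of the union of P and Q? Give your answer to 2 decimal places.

By inclusion–exclusion:
Individual areas: |P| = 14, |Q| = 24.
|P∩Q|: x∈[1,6], y∈[1,2] → 5·1 = 5.
|P ∪ Q| = 38 − 5 = 33.00.

33.00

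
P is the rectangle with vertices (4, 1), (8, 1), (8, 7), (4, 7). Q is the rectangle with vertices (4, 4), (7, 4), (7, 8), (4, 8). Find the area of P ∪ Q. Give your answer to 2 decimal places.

By inclusion–exclusion:
Individual areas: |P| = 24, |Q| = 12.
|P∩Q|: x∈[4,7], y∈[4,7] → 3·3 = 9.
|P ∪ Q| = 36 − 9 = 27.00.

27.00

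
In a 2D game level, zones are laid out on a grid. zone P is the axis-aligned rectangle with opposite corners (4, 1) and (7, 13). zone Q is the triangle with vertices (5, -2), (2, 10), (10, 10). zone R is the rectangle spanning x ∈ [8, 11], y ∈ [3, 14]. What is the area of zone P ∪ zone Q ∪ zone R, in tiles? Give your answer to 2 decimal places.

86.00

By inclusion–exclusion:
Individual areas: |zone P| = 36, |zone Q| = 48, |zone R| = 33.
|zone P∩zone Q| = 26.2.
|zone P∩zone R| = 0 (no overlap).
|zone Q∩zone R| = 4.8.
|zone P∩zone Q∩zone R| = 0.
|zone P ∪ zone Q ∪ zone R| = 117 − 31 + 0 = 86.00.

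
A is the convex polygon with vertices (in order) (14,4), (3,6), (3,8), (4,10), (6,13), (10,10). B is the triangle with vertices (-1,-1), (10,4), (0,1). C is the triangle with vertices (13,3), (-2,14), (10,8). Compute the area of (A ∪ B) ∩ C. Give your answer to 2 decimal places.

The region (A ∪ B) ∩ C is the polygon with vertices (4,10), (4.5,10.75), (10,8), (12.204,4.327), (10.857,4.571), (3.854,9.707).
By the shoelace formula its area is 15.78.

15.78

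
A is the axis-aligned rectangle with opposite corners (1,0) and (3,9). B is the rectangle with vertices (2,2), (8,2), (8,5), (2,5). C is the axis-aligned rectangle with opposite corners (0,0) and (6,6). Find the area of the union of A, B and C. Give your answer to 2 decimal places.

48.00

By inclusion–exclusion:
Individual areas: |A| = 18, |B| = 18, |C| = 36.
|A∩B|: x∈[2,3], y∈[2,5] → 1·3 = 3.
|A∩C|: x∈[1,3], y∈[0,6] → 2·6 = 12.
|B∩C|: x∈[2,6], y∈[2,5] → 4·3 = 12.
|A∩B∩C| = 3.
|A ∪ B ∪ C| = 72 − 27 + 3 = 48.00.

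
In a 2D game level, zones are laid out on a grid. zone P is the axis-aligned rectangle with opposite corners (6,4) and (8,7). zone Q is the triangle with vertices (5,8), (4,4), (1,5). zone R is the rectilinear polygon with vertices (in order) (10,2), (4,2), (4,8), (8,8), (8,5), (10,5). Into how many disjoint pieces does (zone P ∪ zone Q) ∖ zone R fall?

(zone P ∪ zone Q) ∖ zone R is a single connected region.

1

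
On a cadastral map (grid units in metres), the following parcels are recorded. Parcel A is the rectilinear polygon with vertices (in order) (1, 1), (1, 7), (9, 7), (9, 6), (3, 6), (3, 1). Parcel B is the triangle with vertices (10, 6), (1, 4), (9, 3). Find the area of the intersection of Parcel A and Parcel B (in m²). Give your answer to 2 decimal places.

The intersection is the polygon with vertices (3,3.75), (1,4), (3,4.444).
By the shoelace formula its area is 0.69.

0.69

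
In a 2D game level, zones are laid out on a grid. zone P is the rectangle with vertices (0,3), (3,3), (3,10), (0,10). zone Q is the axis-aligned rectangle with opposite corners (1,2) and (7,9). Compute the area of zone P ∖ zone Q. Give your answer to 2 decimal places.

|zone P∩zone Q|: x∈[1,3], y∈[3,9] → 2·6 = 12.
|zone P| = 21.
|zone P ∖ zone Q| = |zone P| − |zone P∩zone Q| = 21 − 12 = 9.00.

9.00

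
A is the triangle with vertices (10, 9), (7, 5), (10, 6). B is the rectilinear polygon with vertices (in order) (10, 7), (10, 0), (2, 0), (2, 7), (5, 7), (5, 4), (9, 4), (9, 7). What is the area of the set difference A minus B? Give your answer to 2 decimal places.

3.33

|A| = 4.5, |A∩B| = 1.1667.
|A ∖ B| = |A| − |A∩B| = 4.5 − 1.1667 = 3.33.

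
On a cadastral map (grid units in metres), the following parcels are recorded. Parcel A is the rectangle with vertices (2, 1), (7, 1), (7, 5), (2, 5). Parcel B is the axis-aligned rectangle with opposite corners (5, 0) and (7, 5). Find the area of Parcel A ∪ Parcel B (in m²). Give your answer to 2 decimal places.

22.00

By inclusion–exclusion:
Individual areas: |Parcel A| = 20, |Parcel B| = 10.
|Parcel A∩Parcel B|: x∈[5,7], y∈[1,5] → 2·4 = 8.
|Parcel A ∪ Parcel B| = 30 − 8 = 22.00.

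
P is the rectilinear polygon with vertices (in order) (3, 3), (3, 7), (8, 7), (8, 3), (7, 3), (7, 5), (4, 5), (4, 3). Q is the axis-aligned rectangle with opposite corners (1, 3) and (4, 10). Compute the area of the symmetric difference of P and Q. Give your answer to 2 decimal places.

|P| = 14, |Q| = 21, |P∩Q| = 4.
|P △ Q| = |P| + |Q| − 2·|P∩Q| = 14 + 21 − 8 = 27.00.

27.00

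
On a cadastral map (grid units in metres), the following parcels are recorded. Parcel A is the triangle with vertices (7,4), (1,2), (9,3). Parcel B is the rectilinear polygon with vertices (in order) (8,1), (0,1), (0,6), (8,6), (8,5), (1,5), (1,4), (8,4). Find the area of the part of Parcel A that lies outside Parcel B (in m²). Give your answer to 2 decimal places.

0.31

|Parcel A| = 5, |Parcel A∩Parcel B| = 4.6875.
|Parcel A ∖ Parcel B| = |Parcel A| − |Parcel A∩Parcel B| = 5 − 4.6875 = 0.31.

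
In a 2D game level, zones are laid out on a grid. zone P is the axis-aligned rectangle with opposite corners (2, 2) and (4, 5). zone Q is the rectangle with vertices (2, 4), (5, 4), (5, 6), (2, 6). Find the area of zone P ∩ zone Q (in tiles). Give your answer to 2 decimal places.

2.00

|zone P∩zone Q|: x∈[2,4], y∈[4,5] → 2·1 = 2.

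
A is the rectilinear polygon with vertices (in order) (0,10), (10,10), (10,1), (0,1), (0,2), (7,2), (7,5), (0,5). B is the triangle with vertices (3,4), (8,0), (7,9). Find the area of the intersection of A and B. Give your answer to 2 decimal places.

The intersection is the polygon with vertices (6.75,1), (5.5,2), (7,2), (7,5), (3.8,5), (7,9), (7.889,1).
By the shoelace formula its area is 10.83.

10.83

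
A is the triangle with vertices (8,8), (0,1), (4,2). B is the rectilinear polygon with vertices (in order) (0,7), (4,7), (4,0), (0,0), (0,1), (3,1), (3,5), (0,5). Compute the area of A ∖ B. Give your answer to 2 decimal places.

|A| = 10, |A∩B| = 2.1875.
|A ∖ B| = |A| − |A∩B| = 10 − 2.1875 = 7.81.

7.81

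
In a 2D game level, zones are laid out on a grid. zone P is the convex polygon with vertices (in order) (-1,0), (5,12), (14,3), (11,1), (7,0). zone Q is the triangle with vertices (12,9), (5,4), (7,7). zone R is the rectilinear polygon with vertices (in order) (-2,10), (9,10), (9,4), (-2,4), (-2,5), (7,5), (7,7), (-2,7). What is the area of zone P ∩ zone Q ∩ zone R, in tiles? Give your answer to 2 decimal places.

2.88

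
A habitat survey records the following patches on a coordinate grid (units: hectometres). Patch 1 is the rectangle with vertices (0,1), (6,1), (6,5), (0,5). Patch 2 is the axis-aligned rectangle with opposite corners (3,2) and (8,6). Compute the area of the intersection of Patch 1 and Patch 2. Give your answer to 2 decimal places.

|Patch 1∩Patch 2|: x∈[3,6], y∈[2,5] → 3·3 = 9.

9.00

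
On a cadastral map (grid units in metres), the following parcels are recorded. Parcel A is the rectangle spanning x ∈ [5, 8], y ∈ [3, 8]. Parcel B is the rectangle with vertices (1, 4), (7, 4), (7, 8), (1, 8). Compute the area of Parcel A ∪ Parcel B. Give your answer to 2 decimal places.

31.00

By inclusion–exclusion:
Individual areas: |Parcel A| = 15, |Parcel B| = 24.
|Parcel A∩Parcel B|: x∈[5,7], y∈[4,8] → 2·4 = 8.
|Parcel A ∪ Parcel B| = 39 − 8 = 31.00.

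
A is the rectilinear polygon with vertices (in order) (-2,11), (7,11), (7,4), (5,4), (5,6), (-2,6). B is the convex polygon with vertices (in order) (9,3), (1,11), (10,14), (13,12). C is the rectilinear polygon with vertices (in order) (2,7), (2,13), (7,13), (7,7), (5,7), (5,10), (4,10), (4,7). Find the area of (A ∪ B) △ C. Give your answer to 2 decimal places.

|A ∪ B| = 96.5.
|(A ∪ B) ∩ C| = 22.8333.
|(A ∪ B) △ C| = 96.5 + 27 − 45.6667 = 77.83.

77.83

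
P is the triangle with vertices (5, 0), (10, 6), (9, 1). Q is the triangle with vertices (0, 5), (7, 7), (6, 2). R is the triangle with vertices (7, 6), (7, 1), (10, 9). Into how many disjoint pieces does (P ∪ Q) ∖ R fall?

2

(P ∪ Q) ∖ R splits into 2 disjoint pieces (area 8.8318, area 16.5).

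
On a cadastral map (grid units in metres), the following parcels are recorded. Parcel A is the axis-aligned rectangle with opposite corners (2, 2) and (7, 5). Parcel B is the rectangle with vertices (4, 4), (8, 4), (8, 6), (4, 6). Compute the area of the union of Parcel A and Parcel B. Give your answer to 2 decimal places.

20.00

By inclusion–exclusion:
Individual areas: |Parcel A| = 15, |Parcel B| = 8.
|Parcel A∩Parcel B|: x∈[4,7], y∈[4,5] → 3·1 = 3.
|Parcel A ∪ Parcel B| = 23 − 3 = 20.00.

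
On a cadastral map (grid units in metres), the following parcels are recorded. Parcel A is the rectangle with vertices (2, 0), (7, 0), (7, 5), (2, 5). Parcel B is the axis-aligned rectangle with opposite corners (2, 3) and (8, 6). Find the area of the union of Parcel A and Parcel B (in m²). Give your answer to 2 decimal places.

33.00

By inclusion–exclusion:
Individual areas: |Parcel A| = 25, |Parcel B| = 18.
|Parcel A∩Parcel B|: x∈[2,7], y∈[3,5] → 5·2 = 10.
|Parcel A ∪ Parcel B| = 43 − 10 = 33.00.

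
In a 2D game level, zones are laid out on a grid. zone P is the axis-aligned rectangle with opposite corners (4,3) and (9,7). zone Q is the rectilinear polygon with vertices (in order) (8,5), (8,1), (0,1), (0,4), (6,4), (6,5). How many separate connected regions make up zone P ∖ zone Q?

1

zone P ∖ zone Q is a single connected region.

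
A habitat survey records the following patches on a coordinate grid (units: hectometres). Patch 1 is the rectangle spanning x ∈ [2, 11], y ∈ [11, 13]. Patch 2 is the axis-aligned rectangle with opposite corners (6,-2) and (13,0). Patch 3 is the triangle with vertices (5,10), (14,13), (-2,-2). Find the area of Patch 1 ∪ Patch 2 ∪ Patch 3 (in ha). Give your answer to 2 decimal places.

74.00

By inclusion–exclusion:
Individual areas: |Patch 1| = 18, |Patch 2| = 14, |Patch 3| = 43.5.
|Patch 1∩Patch 2| = 0 (no overlap).
|Patch 1∩Patch 3| = 1.5.
|Patch 2∩Patch 3| = 0.
|Patch 1∩Patch 2∩Patch 3| = 0.
|Patch 1 ∪ Patch 2 ∪ Patch 3| = 75.5 − 1.5 + 0 = 74.00.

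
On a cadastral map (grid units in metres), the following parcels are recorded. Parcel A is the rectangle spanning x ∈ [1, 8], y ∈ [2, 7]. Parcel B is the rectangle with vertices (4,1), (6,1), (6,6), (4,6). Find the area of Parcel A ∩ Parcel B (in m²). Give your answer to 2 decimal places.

|Parcel A∩Parcel B|: x∈[4,6], y∈[2,6] → 2·4 = 8.

8.00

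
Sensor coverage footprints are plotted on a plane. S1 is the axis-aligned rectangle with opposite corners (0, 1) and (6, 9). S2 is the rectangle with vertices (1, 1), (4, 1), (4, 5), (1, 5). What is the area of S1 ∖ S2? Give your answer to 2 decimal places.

36.00

|S1∩S2|: x∈[1,4], y∈[1,5] → 3·4 = 12.
|S1| = 48.
|S1 ∖ S2| = |S1| − |S1∩S2| = 48 − 12 = 36.00.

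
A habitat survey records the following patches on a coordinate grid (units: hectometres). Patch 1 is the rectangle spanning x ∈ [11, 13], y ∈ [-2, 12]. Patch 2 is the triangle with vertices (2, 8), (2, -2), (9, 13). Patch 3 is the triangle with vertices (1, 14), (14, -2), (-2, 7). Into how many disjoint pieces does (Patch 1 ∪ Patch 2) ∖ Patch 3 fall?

4

(Patch 1 ∪ Patch 2) ∖ Patch 3 splits into 4 disjoint pieces (area 2.25, area 23.0769, area 8.4208, area 8.5183).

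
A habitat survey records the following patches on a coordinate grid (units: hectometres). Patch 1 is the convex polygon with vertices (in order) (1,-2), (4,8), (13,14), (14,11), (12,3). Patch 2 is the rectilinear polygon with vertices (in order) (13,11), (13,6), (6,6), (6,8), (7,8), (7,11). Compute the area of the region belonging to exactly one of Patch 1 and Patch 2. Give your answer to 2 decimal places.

70.75

|Patch 1| = 101, |Patch 2| = 32, |Patch 1∩Patch 2| = 31.125.
|Patch 1 △ Patch 2| = |Patch 1| + |Patch 2| − 2·|Patch 1∩Patch 2| = 101 + 32 − 62.25 = 70.75.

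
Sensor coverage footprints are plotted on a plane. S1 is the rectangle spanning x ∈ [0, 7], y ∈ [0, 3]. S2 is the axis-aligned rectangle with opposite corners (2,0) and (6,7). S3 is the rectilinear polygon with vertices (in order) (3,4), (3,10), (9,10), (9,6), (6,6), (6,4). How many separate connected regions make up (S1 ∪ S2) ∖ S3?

(S1 ∪ S2) ∖ S3 is a single connected region.

1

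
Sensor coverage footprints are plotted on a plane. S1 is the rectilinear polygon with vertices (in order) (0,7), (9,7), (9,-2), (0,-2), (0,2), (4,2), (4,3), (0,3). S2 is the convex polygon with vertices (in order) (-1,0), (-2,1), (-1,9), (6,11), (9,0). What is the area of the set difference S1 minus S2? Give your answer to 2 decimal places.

24.68

|S1| = 77, |S1∩S2| = 52.3182.
|S1 ∖ S2| = |S1| − |S1∩S2| = 77 − 52.3182 = 24.68.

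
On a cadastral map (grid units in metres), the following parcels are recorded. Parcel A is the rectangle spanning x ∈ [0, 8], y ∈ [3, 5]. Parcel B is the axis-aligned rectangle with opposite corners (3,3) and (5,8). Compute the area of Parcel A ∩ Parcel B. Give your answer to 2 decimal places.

4.00

|Parcel A∩Parcel B|: x∈[3,5], y∈[3,5] → 2·2 = 4.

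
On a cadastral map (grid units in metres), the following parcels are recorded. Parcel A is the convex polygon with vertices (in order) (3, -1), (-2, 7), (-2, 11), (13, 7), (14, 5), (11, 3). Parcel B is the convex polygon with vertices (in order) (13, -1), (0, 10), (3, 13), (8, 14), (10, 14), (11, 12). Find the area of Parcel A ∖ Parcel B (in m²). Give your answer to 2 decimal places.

63.82

|Parcel A| = 106, |Parcel A∩Parcel B| = 42.1791.
|Parcel A ∖ Parcel B| = |Parcel A| − |Parcel A∩Parcel B| = 106 − 42.1791 = 63.82.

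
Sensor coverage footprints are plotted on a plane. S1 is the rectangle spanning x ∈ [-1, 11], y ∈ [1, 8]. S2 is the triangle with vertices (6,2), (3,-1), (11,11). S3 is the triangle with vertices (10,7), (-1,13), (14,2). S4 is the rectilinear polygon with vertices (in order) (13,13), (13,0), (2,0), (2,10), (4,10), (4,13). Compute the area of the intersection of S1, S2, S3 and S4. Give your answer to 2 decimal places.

0.58

The intersection is the polygon with vertices (7.955,6.433), (8.778,7.667), (9.062,7.512), (8.316,6.168).
By the shoelace formula its area is 0.58.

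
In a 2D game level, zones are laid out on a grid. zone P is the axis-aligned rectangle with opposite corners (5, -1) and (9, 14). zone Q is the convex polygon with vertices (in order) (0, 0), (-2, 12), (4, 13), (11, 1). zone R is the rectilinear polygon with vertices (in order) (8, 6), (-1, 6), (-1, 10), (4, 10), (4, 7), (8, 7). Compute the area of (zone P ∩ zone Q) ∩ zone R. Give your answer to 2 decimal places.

2.79

The region (zone P ∩ zone Q) ∩ zone R is the polygon with vertices (5,7), (7.5,7), (8,6.143), (8,6), (5,6).
By the shoelace formula its area is 2.79.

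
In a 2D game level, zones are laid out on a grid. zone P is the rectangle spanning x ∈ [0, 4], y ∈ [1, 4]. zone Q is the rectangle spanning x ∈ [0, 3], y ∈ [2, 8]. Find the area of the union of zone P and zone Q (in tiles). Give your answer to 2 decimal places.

By inclusion–exclusion:
Individual areas: |zone P| = 12, |zone Q| = 18.
|zone P∩zone Q|: x∈[0,3], y∈[2,4] → 3·2 = 6.
|zone P ∪ zone Q| = 30 − 6 = 24.00.

24.00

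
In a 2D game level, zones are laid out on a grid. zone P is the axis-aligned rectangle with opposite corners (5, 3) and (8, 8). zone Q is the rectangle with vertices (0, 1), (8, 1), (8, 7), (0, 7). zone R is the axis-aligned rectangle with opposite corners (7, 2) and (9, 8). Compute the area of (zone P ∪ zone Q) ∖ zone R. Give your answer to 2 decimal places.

45.00

|zone P ∪ zone Q| = 51.
|(zone P ∪ zone Q) ∩ zone R| = 6.
|(zone P ∪ zone Q) ∖ zone R| = 51 − 6 = 45.00.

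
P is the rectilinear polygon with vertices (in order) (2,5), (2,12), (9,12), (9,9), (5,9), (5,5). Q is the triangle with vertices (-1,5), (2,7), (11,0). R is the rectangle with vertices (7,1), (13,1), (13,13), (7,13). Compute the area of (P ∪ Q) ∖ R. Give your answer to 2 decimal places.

41.60

|P ∪ Q| = 49.9286.
|(P ∪ Q) ∩ R| = 8.3317.
|(P ∪ Q) ∖ R| = 49.9286 − 8.3317 = 41.60.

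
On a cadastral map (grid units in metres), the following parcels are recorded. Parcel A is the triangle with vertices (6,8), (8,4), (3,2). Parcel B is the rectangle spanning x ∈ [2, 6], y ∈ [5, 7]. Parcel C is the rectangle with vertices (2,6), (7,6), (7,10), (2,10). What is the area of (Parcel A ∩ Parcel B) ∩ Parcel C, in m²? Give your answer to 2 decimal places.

0.75

The region (Parcel A ∩ Parcel B) ∩ Parcel C is the polygon with vertices (6,7), (6,6), (5,6), (5.5,7).
By the shoelace formula its area is 0.75.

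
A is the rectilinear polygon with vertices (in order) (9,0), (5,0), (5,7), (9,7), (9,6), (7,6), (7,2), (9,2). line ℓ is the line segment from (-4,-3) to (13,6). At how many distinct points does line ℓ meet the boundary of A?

The segment meets the boundary at (7,2.824), (5,1.765).

2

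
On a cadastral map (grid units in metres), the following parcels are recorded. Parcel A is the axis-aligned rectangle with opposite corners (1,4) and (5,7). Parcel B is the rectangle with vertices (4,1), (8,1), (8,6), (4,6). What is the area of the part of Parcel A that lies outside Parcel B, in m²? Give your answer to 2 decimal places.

10.00

|Parcel A∩Parcel B|: x∈[4,5], y∈[4,6] → 1·2 = 2.
|Parcel A| = 12.
|Parcel A ∖ Parcel B| = |Parcel A| − |Parcel A∩Parcel B| = 12 − 2 = 10.00.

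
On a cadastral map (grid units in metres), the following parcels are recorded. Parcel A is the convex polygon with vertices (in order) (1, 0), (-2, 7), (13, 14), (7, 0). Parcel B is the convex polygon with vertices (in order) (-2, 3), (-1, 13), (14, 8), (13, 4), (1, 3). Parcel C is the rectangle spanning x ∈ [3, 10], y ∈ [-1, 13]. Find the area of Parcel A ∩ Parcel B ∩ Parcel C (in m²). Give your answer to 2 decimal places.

43.54

The intersection is the polygon with vertices (5.917,10.694), (10,9.333), (10,7), (8.556,3.63), (3,3.167), (3,9.333).
By the shoelace formula its area is 43.54.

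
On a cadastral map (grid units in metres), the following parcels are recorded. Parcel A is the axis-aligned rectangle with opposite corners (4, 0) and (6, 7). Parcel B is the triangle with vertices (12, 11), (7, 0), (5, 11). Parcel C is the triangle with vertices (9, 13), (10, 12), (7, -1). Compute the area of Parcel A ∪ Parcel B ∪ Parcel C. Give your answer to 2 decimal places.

54.10

By inclusion–exclusion:
Individual areas: |Parcel A| = 14, |Parcel B| = 38.5, |Parcel C| = 8.
|Parcel A∩Parcel B| = 0.2045.
|Parcel A∩Parcel C| = 0.
|Parcel B∩Parcel C| = 6.1995.
|Parcel A∩Parcel B∩Parcel C| = 0.
|Parcel A ∪ Parcel B ∪ Parcel C| = 60.5 − 6.404 + 0 = 54.10.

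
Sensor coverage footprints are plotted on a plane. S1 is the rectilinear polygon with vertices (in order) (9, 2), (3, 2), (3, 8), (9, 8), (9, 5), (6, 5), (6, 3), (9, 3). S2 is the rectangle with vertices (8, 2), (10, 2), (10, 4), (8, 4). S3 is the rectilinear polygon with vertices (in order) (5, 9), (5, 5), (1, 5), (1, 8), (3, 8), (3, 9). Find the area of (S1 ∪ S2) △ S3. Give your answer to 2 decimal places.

|S1 ∪ S2| = 33.
|(S1 ∪ S2) ∩ S3| = 6.
|(S1 ∪ S2) △ S3| = 33 + 14 − 12 = 35.00.

35.00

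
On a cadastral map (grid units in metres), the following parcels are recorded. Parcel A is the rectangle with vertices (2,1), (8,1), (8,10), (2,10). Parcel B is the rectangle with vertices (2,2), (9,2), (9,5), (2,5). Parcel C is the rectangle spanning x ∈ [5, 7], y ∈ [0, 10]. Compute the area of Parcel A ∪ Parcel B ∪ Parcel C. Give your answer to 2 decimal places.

By inclusion–exclusion:
Individual areas: |Parcel A| = 54, |Parcel B| = 21, |Parcel C| = 20.
|Parcel A∩Parcel B|: x∈[2,8], y∈[2,5] → 6·3 = 18.
|Parcel A∩Parcel C|: x∈[5,7], y∈[1,10] → 2·9 = 18.
|Parcel B∩Parcel C|: x∈[5,7], y∈[2,5] → 2·3 = 6.
|Parcel A∩Parcel B∩Parcel C| = 6.
|Parcel A ∪ Parcel B ∪ Parcel C| = 95 − 42 + 6 = 59.00.

59.00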